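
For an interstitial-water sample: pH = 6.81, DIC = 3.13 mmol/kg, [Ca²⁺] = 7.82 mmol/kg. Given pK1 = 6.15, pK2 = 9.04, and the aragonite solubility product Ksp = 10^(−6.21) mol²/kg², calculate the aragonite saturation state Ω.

α₂ = 1 / (1 + [H⁺]/K2 + [H⁺]²/(K1K2)) = 1 / (1 + 10^+2.23 + 10^+1.57)
   = 1 / (1 + 169.82 + 37.154) = 1/207.98 = 0.004808
[CO3²⁻] = α₂ × DIC = 0.004808 × 3.13 = 0.01505 mmol/kg = 15.05 μmol/kg
Ksp = 10^(−6.21) = 6.166×10^-7
Ω = [Ca²⁺][CO3²⁻]/Ksp = (7.82×10^-3)(1.505×10^-5) / 6.166×10^-7 = 0.191

Ω = 0.191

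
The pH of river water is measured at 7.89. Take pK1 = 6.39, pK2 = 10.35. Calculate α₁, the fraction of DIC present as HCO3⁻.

α₁ = 1 / (1 + [H⁺]/K1 + K2/[H⁺]) = 1 / (1 + 10^-1.50 + 10^-2.46)
   = 1 / (1 + 0.031623 + 0.0034674) = 1/1.0351 = 0.9661

α₁ = 0.966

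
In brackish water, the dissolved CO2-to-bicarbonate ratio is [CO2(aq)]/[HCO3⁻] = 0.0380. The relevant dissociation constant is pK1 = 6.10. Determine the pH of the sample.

pH = 7.52

From K1 = [H⁺][HCO3⁻]/[CO2(aq)]:  pH = pK1 − log₁₀([CO2(aq)]/[HCO3⁻])
log₁₀(0.0380) = -1.420
pH = 6.10 − (-1.420) = 7.52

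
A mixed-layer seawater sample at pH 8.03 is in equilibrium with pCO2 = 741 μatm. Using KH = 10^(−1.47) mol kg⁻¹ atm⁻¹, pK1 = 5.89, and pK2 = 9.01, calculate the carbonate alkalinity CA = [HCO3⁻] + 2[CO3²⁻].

[CO2*] = KH · pCO2 = 10^(−1.47) × 741×10^-6 = 2.511×10^-5 mol/kg
α₀ = 1/(1 + K1/[H⁺] + K1K2/[H⁺]²) = 1/(1 + 10^+2.14 + 10^+1.16) = 0.006515
DIC = [CO2*]/α₀ = 2.511×10^-5 / 0.006515 = 3.854 mmol/kg
CA = (α₁ + 2α₂)·DIC = (0.8993 + 2×0.09417) × 3.854 = 4.19 mmol/kg

CA = 4.19 mmol/kg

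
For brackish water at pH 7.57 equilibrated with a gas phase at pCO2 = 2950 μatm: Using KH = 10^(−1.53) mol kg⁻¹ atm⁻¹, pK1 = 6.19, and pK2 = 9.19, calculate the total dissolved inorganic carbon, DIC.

[CO2*] = KH · pCO2 = 10^(−1.53) × 2950×10^-6 = 8.706×10^-5 mol/kg
α₀ = 1/(1 + K1/[H⁺] + K1K2/[H⁺]²) = 1/(1 + 10^+1.38 + 10^-0.24) = 0.03912
DIC = [CO2*]/α₀ = 8.706×10^-5 / 0.03912 = 2.23 mmol/kg

DIC = 2.23 mmol/kg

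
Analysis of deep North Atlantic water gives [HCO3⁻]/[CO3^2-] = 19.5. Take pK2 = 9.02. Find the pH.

pH = 7.73

From K2 = [H⁺][CO3^2-]/[HCO3⁻]:  pH = pK2 − log₁₀([HCO3⁻]/[CO3^2-])
log₁₀(19.5) = +1.290
pH = 9.02 − (+1.290) = 7.73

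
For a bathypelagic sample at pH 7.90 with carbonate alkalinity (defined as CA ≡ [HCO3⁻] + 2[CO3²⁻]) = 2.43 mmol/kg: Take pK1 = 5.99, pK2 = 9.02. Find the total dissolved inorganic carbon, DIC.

DIC = 2.30 mmol/kg

CA = [HCO3⁻] + 2[CO3²⁻] = (α₁ + 2α₂)·DIC
At pH 7.90: [H⁺]/K1 = 10^-1.91 = 0.012303, K2/[H⁺] = 10^-1.12 = 0.075858
α₁ = 1/(1 + 0.012303 + 0.075858) = 1/1.0882 = 0.9190; α₂ = α₁·K2/[H⁺] = 0.06971
α₁ + 2α₂ = 1.0584
DIC = CA / (α₁ + 2α₂) = 2.43 / 1.0584 = 2.30 mmol/kg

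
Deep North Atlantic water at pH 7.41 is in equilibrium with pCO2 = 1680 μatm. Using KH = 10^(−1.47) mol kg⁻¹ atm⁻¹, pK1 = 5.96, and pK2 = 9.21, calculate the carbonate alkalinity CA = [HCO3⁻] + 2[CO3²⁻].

CA = 1.66 mmol/kg

[CO2*] = KH · pCO2 = 10^(−1.47) × 1680×10^-6 = 5.693×10^-5 mol/kg
α₀ = 1/(1 + K1/[H⁺] + K1K2/[H⁺]²) = 1/(1 + 10^+1.45 + 10^-0.35) = 0.03375
DIC = [CO2*]/α₀ = 5.693×10^-5 / 0.03375 = 1.687 mmol/kg
CA = (α₁ + 2α₂)·DIC = (0.9512 + 2×0.01508) × 1.687 = 1.66 mmol/kg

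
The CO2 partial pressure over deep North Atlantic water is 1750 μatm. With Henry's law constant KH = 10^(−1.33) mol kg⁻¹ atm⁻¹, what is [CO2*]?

KH = 10^(−1.33) = 4.677×10^-2 mol kg⁻¹ atm⁻¹
[CO2*] = KH · pCO2 = 4.677×10^-2 × 1750×10^-6 atm = 8.19×10^-5 mol/kg

[CO2*] = 81.9 μmol/kg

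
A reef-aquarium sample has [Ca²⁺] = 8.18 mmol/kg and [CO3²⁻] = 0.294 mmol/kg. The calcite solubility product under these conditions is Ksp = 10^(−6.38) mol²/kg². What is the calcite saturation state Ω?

Ω = 5.77

Ksp = 10^(−6.38) = 4.169×10^-7
Ω = [Ca²⁺][CO3²⁻]/Ksp = (8.18×10^-3)(0.294×10^-3) / 4.169×10^-7 = 5.77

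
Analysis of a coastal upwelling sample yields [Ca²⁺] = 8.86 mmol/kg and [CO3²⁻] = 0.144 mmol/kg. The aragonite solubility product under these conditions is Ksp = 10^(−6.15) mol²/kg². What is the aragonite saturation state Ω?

Ω = 1.80

Ksp = 10^(−6.15) = 7.079×10^-7
Ω = [Ca²⁺][CO3²⁻]/Ksp = (8.86×10^-3)(0.144×10^-3) / 7.079×10^-7 = 1.80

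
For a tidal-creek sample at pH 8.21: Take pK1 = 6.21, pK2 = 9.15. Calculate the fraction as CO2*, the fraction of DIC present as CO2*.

α₀ = 0.00889

α₀ = 1 / (1 + K1/[H⁺] + K1K2/[H⁺]²) = 1 / (1 + 10^+2.00 + 10^+1.06)
   = 1 / (1 + 100.00 + 11.482) = 1/112.48 = 0.008890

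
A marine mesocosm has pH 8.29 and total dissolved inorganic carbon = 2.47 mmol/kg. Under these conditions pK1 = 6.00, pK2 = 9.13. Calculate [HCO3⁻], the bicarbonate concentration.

[HCO3⁻] = 2.15 mmol/kg

α₁ = 1 / (1 + [H⁺]/K1 + K2/[H⁺]) = 1 / (1 + 10^-2.29 + 10^-0.84)
   = 1 / (1 + 0.0051286 + 0.14454) = 1/1.1497 = 0.8698
[HCO3⁻] = α₁ × DIC = 0.8698 × 2.47 = 2.15 mmol/kg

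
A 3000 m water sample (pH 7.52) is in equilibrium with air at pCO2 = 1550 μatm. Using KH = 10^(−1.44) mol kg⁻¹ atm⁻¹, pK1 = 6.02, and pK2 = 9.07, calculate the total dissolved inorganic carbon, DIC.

[CO2*] = KH · pCO2 = 10^(−1.44) × 1550×10^-6 = 5.628×10^-5 mol/kg
α₀ = 1/(1 + K1/[H⁺] + K1K2/[H⁺]²) = 1/(1 + 10^+1.50 + 10^-0.05) = 0.02984
DIC = [CO2*]/α₀ = 5.628×10^-5 / 0.02984 = 1.89 mmol/kg

DIC = 1.89 mmol/kg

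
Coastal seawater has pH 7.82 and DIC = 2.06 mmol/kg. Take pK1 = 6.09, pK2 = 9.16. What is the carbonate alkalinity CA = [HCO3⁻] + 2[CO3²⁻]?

CA = 2.11 mmol/kg

CA = [HCO3⁻] + 2[CO3²⁻] = (α₁ + 2α₂)·DIC
At pH 7.82: [H⁺]/K1 = 10^-1.73 = 0.018621, K2/[H⁺] = 10^-1.34 = 0.045709
α₁ = 1/(1 + 0.018621 + 0.045709) = 1/1.0643 = 0.9396; α₂ = α₁·K2/[H⁺] = 0.04295
α₁ + 2α₂ = 1.0255
CA = 1.0255 × 2.06 = 2.11 mmol/kg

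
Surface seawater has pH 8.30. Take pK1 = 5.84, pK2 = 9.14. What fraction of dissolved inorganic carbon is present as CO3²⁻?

α₂ = 1 / (1 + [H⁺]/K2 + [H⁺]²/(K1K2)) = 1 / (1 + 10^+0.84 + 10^-1.62)
   = 1 / (1 + 6.9183 + 0.023988) = 1/7.9423 = 0.1259

α₂ = 0.126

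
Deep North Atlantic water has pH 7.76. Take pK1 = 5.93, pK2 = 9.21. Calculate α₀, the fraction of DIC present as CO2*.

α₀ = 1 / (1 + K1/[H⁺] + K1K2/[H⁺]²) = 1 / (1 + 10^+1.83 + 10^+0.38)
   = 1 / (1 + 67.608 + 2.3988) = 1/71.007 = 0.01408

α₀ = 0.0141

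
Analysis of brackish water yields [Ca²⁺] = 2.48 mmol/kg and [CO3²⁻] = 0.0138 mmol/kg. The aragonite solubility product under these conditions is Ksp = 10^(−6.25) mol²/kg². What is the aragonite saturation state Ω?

Ω = 0.0609

Ksp = 10^(−6.25) = 5.623×10^-7
Ω = [Ca²⁺][CO3²⁻]/Ksp = (2.48×10^-3)(0.0138×10^-3) / 5.623×10^-7 = 0.0609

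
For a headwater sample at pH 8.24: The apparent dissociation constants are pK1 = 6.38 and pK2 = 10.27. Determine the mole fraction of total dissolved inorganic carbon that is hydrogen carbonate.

α₁ = 0.977

α₁ = 1 / (1 + [H⁺]/K1 + K2/[H⁺]) = 1 / (1 + 10^-1.86 + 10^-2.03)
   = 1 / (1 + 0.013804 + 0.0093325) = 1/1.0231 = 0.9774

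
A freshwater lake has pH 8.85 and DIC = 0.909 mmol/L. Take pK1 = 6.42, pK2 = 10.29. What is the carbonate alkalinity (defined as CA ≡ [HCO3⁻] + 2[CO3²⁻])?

CA = [HCO3⁻] + 2[CO3²⁻] = (α₁ + 2α₂)·DIC
At pH 8.85: [H⁺]/K1 = 10^-2.43 = 0.0037154, K2/[H⁺] = 10^-1.44 = 0.036308
α₁ = 1/(1 + 0.0037154 + 0.036308) = 1/1.0400 = 0.9615; α₂ = α₁·K2/[H⁺] = 0.03491
α₁ + 2α₂ = 1.0313
CA = 1.0313 × 0.909 = 0.937 mmol/L

CA = 0.937 mmol/L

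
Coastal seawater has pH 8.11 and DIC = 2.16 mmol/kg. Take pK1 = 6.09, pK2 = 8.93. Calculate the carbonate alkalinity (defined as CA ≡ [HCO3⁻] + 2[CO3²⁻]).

CA = 2.42 mmol/kg

CA = [HCO3⁻] + 2[CO3²⁻] = (α₁ + 2α₂)·DIC
At pH 8.11: [H⁺]/K1 = 10^-2.02 = 0.0095499, K2/[H⁺] = 10^-0.82 = 0.15136
α₁ = 1/(1 + 0.0095499 + 0.15136) = 1/1.1609 = 0.8614; α₂ = α₁·K2/[H⁺] = 0.1304
α₁ + 2α₂ = 1.1222
CA = 1.1222 × 2.16 = 2.42 mmol/kg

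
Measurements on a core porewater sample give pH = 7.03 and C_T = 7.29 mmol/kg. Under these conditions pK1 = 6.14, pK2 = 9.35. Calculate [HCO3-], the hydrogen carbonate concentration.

α₁ = 1 / (1 + [H⁺]/K1 + K2/[H⁺]) = 1 / (1 + 10^-0.89 + 10^-2.32)
   = 1 / (1 + 0.12882 + 0.0047863) = 1/1.1336 = 0.8821
[HCO3⁻] = α₁ × DIC = 0.8821 × 7.29 = 6.43 mmol/kg

[HCO3⁻] = 6.43 mmol/kg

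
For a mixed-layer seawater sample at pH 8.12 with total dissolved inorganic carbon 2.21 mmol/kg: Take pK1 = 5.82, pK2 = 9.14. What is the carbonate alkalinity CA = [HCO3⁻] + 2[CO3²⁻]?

CA = 2.39 mmol/kg

CA = [HCO3⁻] + 2[CO3²⁻] = (α₁ + 2α₂)·DIC
At pH 8.12: [H⁺]/K1 = 10^-2.30 = 0.0050119, K2/[H⁺] = 10^-1.02 = 0.095499
α₁ = 1/(1 + 0.0050119 + 0.095499) = 1/1.1005 = 0.9087; α₂ = α₁·K2/[H⁺] = 0.08678
α₁ + 2α₂ = 1.0822
CA = 1.0822 × 2.21 = 2.39 mmol/kg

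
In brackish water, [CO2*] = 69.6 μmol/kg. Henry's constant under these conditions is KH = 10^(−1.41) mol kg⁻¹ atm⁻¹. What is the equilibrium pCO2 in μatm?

pCO2 = 1790 μatm

KH = 10^(−1.41) = 3.890×10^-2 mol kg⁻¹ atm⁻¹
pCO2 = [CO2*]/KH = 69.6×10^-6 / 3.890×10^-2 = 1.79×10^-3 atm = 1790 μatm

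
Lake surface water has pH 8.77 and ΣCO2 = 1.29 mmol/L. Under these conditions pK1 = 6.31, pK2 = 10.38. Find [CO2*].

α₀ = 1 / (1 + K1/[H⁺] + K1K2/[H⁺]²) = 1 / (1 + 10^+2.46 + 10^+0.85)
   = 1 / (1 + 288.40 + 7.0795) = 1/296.48 = 0.003373
[CO2*] = α₀ × DIC = 0.003373 × 1.29 = 0.00435 mmol/L = 4.35 μmol/L

[CO2*] = 4.35 μmol/L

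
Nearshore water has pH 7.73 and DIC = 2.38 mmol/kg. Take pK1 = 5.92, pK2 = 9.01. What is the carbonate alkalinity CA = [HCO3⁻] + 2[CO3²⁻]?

CA = [HCO3⁻] + 2[CO3²⁻] = (α₁ + 2α₂)·DIC
At pH 7.73: [H⁺]/K1 = 10^-1.81 = 0.015488, K2/[H⁺] = 10^-1.28 = 0.052481
α₁ = 1/(1 + 0.015488 + 0.052481) = 1/1.0680 = 0.9364; α₂ = α₁·K2/[H⁺] = 0.04914
α₁ + 2α₂ = 1.0346
CA = 1.0346 × 2.38 = 2.46 mmol/kg

CA = 2.46 mmol/kg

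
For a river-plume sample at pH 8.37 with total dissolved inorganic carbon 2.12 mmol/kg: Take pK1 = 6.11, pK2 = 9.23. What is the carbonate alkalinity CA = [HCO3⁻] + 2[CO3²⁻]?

CA = [HCO3⁻] + 2[CO3²⁻] = (α₁ + 2α₂)·DIC
At pH 8.37: [H⁺]/K1 = 10^-2.26 = 0.0054954, K2/[H⁺] = 10^-0.86 = 0.13804
α₁ = 1/(1 + 0.0054954 + 0.13804) = 1/1.1435 = 0.8745; α₂ = α₁·K2/[H⁺] = 0.1207
α₁ + 2α₂ = 1.1159
CA = 1.1159 × 2.12 = 2.37 mmol/kg

CA = 2.37 mmol/kg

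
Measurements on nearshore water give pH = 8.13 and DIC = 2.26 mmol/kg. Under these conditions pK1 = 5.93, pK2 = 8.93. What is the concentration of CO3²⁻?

[CO3²⁻] = 0.308 mmol/kg

α₂ = 1 / (1 + [H⁺]/K2 + [H⁺]²/(K1K2)) = 1 / (1 + 10^+0.80 + 10^-1.40)
   = 1 / (1 + 6.3096 + 0.039811) = 1/7.3494 = 0.1361
[CO3²⁻] = α₂ × DIC = 0.1361 × 2.26 = 0.308 mmol/kg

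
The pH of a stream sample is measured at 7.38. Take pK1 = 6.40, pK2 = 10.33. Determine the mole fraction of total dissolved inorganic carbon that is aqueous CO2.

α₀ = 1 / (1 + K1/[H⁺] + K1K2/[H⁺]²) = 1 / (1 + 10^+0.98 + 10^-1.97)
   = 1 / (1 + 9.5499 + 0.010715) = 1/10.561 = 0.09469

α₀ = 0.0947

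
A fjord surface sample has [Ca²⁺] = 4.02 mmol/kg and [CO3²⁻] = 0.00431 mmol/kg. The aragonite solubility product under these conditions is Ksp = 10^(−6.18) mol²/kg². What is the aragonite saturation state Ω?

Ω = 0.0262

Ksp = 10^(−6.18) = 6.607×10^-7
Ω = [Ca²⁺][CO3²⁻]/Ksp = (4.02×10^-3)(0.00431×10^-3) / 6.607×10^-7 = 0.0262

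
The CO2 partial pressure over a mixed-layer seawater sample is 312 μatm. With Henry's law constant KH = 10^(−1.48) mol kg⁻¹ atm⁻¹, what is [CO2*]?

[CO2*] = 10.3 μmol/kg

KH = 10^(−1.48) = 3.311×10^-2 mol kg⁻¹ atm⁻¹
[CO2*] = KH · pCO2 = 3.311×10^-2 × 312×10^-6 atm = 1.03×10^-5 mol/kg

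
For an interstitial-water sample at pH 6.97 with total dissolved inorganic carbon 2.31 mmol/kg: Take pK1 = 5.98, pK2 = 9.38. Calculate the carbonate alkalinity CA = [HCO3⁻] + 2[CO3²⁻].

CA = 2.10 mmol/kg

CA = [HCO3⁻] + 2[CO3²⁻] = (α₁ + 2α₂)·DIC
At pH 6.97: [H⁺]/K1 = 10^-0.99 = 0.10233, K2/[H⁺] = 10^-2.41 = 0.0038905
α₁ = 1/(1 + 0.10233 + 0.0038905) = 1/1.1062 = 0.9040; α₂ = α₁·K2/[H⁺] = 0.003517
α₁ + 2α₂ = 0.9110
CA = 0.9110 × 2.31 = 2.10 mmol/kg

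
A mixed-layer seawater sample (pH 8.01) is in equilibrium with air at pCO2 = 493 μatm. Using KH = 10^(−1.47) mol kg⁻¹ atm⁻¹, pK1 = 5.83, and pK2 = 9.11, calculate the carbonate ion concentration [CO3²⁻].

[CO3²⁻] = 0.201 mmol/kg

[CO2*] = KH · pCO2 = 10^(−1.47) × 493×10^-6 = 1.671×10^-5 mol/kg
α₀ = 1/(1 + K1/[H⁺] + K1K2/[H⁺]²) = 1/(1 + 10^+2.18 + 10^+1.08) = 0.006084
DIC = [CO2*]/α₀ = 1.671×10^-5 / 0.006084 = 2.746 mmol/kg
[CO3²⁻] = α₂·DIC; α₂ = 0.07314, so [CO3²⁻] = 0.07314 × 2.746 = 0.201 mmol/kg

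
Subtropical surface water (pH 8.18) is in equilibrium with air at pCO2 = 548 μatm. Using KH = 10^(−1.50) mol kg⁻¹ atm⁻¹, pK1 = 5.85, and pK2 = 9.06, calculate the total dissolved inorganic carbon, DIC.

DIC = 4.21 mmol/kg

[CO2*] = KH · pCO2 = 10^(−1.50) × 548×10^-6 = 1.733×10^-5 mol/kg
α₀ = 1/(1 + K1/[H⁺] + K1K2/[H⁺]²) = 1/(1 + 10^+2.33 + 10^+1.45) = 0.004116
DIC = [CO2*]/α₀ = 1.733×10^-5 / 0.004116 = 4.21 mmol/kg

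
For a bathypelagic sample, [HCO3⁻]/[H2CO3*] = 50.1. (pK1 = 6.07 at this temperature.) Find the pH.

pH = 7.77

From K1 = [H⁺][HCO3⁻]/[H2CO3*]:  pH = pK1 + log₁₀([HCO3⁻]/[H2CO3*])
log₁₀(50.1) = +1.700
pH = 6.07 + (+1.700) = 7.77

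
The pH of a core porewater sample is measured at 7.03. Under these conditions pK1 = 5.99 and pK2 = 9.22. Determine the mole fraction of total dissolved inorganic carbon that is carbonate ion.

α₂ = 0.00588

α₂ = 1 / (1 + [H⁺]/K2 + [H⁺]²/(K1K2)) = 1 / (1 + 10^+2.19 + 10^+1.15)
   = 1 / (1 + 154.88 + 14.125) = 1/170.01 = 0.005882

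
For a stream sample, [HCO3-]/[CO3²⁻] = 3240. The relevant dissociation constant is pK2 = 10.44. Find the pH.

pH = 6.93

From K2 = [H⁺][CO3²⁻]/[HCO3-]:  pH = pK2 − log₁₀([HCO3-]/[CO3²⁻])
log₁₀(3240) = +3.511
pH = 10.44 − (+3.511) = 6.93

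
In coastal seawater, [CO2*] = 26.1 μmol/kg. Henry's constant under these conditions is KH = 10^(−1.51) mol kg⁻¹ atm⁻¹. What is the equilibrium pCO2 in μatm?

pCO2 = 845 μatm

KH = 10^(−1.51) = 3.090×10^-2 mol kg⁻¹ atm⁻¹
pCO2 = [CO2*]/KH = 26.1×10^-6 / 3.090×10^-2 = 8.45×10^-4 atm = 845 μatm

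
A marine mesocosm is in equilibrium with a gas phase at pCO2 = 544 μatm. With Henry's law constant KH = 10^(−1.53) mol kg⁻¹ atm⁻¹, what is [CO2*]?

KH = 10^(−1.53) = 2.951×10^-2 mol kg⁻¹ atm⁻¹
[CO2*] = KH · pCO2 = 2.951×10^-2 × 544×10^-6 atm = 1.61×10^-5 mol/kg

[CO2*] = 16.1 μmol/kg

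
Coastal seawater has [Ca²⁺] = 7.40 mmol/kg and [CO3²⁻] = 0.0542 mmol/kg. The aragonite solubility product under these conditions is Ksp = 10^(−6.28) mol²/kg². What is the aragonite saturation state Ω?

Ω = 0.764

Ksp = 10^(−6.28) = 5.248×10^-7
Ω = [Ca²⁺][CO3²⁻]/Ksp = (7.40×10^-3)(0.0542×10^-3) / 5.248×10^-7 = 0.764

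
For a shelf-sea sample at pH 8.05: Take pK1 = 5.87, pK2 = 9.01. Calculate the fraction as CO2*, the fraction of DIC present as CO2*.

α₀ = 0.00592

α₀ = 1 / (1 + K1/[H⁺] + K1K2/[H⁺]²) = 1 / (1 + 10^+2.18 + 10^+1.22)
   = 1 / (1 + 151.36 + 16.596) = 1/168.95 = 0.005919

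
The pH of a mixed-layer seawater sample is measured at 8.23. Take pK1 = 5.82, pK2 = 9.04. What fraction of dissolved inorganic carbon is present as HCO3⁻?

α₁ = 1 / (1 + [H⁺]/K1 + K2/[H⁺]) = 1 / (1 + 10^-2.41 + 10^-0.81)
   = 1 / (1 + 0.0038905 + 0.15488) = 1/1.1588 = 0.8630

α₁ = 0.863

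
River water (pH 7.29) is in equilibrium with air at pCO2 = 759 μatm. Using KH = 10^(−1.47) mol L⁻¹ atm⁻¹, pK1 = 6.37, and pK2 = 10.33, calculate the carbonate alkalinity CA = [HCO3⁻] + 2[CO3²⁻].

[CO2*] = KH · pCO2 = 10^(−1.47) × 759×10^-6 = 2.572×10^-5 mol/L
α₀ = 1/(1 + K1/[H⁺] + K1K2/[H⁺]²) = 1/(1 + 10^+0.92 + 10^-2.12) = 0.1072
DIC = [CO2*]/α₀ = 2.572×10^-5 / 0.1072 = 0.2398 mmol/L
CA = (α₁ + 2α₂)·DIC = (0.8920 + 2×0.0008135) × 0.2398 = 0.214 mmol/L

CA = 0.214 mmol/L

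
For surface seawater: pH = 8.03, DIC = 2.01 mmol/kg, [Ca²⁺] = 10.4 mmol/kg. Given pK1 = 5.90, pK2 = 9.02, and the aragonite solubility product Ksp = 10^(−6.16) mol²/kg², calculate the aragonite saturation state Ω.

α₂ = 1 / (1 + [H⁺]/K2 + [H⁺]²/(K1K2)) = 1 / (1 + 10^+0.99 + 10^-1.14)
   = 1 / (1 + 9.7724 + 0.072444) = 1/10.845 = 0.09221
[CO3²⁻] = α₂ × DIC = 0.09221 × 2.01 = 0.1853 mmol/kg
Ksp = 10^(−6.16) = 6.918×10^-7
Ω = [Ca²⁺][CO3²⁻]/Ksp = (10.4×10^-3)(1.853×10^-4) / 6.918×10^-7 = 2.79

Ω = 2.79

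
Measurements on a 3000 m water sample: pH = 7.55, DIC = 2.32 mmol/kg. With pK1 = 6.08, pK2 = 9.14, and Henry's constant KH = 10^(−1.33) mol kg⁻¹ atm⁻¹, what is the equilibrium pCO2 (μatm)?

α₀ = 1 / (1 + K1/[H⁺] + K1K2/[H⁺]²) = 1 / (1 + 10^+1.47 + 10^-0.12)
   = 1 / (1 + 29.512 + 0.75858) = 1/31.271 = 0.03198
[CO2*] = α₀ × DIC = 0.03198 × 2.32 = 0.07419 mmol/kg
pCO2 = [CO2*]/KH = 7.419×10^-5 / 4.677×10^-2 = 1590 μatm

pCO2 = 1590 μatm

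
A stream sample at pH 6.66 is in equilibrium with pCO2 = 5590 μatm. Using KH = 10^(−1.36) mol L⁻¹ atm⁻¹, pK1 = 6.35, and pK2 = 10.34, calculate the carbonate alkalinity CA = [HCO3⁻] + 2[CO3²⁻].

CA = 0.498 mmol/L

[CO2*] = KH · pCO2 = 10^(−1.36) × 5590×10^-6 = 2.440×10^-4 mol/L
α₀ = 1/(1 + K1/[H⁺] + K1K2/[H⁺]²) = 1/(1 + 10^+0.31 + 10^-3.37) = 0.3287
DIC = [CO2*]/α₀ = 2.440×10^-4 / 0.3287 = 0.7423 mmol/L
CA = (α₁ + 2α₂)·DIC = (0.6711 + 2×0.0001402) × 0.7423 = 0.498 mmol/L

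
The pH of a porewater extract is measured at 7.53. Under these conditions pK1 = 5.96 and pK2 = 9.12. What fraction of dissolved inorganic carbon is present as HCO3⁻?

α₁ = 0.950

α₁ = 1 / (1 + [H⁺]/K1 + K2/[H⁺]) = 1 / (1 + 10^-1.57 + 10^-1.59)
   = 1 / (1 + 0.026915 + 0.025704) = 1/1.0526 = 0.9500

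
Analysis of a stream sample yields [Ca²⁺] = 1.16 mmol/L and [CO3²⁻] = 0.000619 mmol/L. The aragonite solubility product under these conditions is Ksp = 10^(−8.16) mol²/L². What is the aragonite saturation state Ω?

Ksp = 10^(−8.16) = 6.918×10^-9
Ω = [Ca²⁺][CO3²⁻]/Ksp = (1.16×10^-3)(0.000619×10^-3) / 6.918×10^-9 = 0.104

Ω = 0.104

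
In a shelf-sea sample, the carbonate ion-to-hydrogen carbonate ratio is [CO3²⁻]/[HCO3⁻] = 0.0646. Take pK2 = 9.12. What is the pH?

From K2 = [H⁺][CO3²⁻]/[HCO3⁻]:  pH = pK2 + log₁₀([CO3²⁻]/[HCO3⁻])
log₁₀(0.0646) = -1.190
pH = 9.12 + (-1.190) = 7.93

pH = 7.93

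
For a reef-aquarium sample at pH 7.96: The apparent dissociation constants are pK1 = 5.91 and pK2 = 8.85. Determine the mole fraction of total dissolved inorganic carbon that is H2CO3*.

α₀ = 1 / (1 + K1/[H⁺] + K1K2/[H⁺]²) = 1 / (1 + 10^+2.05 + 10^+1.16)
   = 1 / (1 + 112.20 + 14.454) = 1/127.66 = 0.007834

α₀ = 0.00783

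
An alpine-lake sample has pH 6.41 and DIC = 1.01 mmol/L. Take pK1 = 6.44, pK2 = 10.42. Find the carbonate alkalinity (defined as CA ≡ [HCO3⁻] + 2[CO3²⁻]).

CA = 0.488 mmol/L

CA = [HCO3⁻] + 2[CO3²⁻] = (α₁ + 2α₂)·DIC
At pH 6.41: [H⁺]/K1 = 10^0.03 = 1.0715, K2/[H⁺] = 10^-4.01 = 9.7724×10^-5
α₁ = 1/(1 + 1.0715 + 9.7724×10^-5) = 1/2.0716 = 0.4827; α₂ = α₁·K2/[H⁺] = 4.717×10^-5
α₁ + 2α₂ = 0.4828
CA = 0.4828 × 1.01 = 0.488 mmol/L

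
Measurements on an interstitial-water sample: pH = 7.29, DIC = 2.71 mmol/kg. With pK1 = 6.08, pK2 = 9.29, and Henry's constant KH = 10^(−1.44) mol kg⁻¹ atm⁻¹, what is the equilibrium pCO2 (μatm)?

α₀ = 1 / (1 + K1/[H⁺] + K1K2/[H⁺]²) = 1 / (1 + 10^+1.21 + 10^-0.79)
   = 1 / (1 + 16.218 + 0.16218) = 1/17.380 = 0.05754
[CO2*] = α₀ × DIC = 0.05754 × 2.71 = 0.1559 mmol/kg
pCO2 = [CO2*]/KH = 1.559×10^-4 / 3.631×10^-2 = 4290 μatm

pCO2 = 4290 μatm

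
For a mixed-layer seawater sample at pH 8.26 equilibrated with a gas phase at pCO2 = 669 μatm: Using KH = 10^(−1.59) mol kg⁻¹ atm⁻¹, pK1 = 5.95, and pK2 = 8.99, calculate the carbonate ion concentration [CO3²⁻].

[CO3²⁻] = 0.654 mmol/kg

[CO2*] = KH · pCO2 = 10^(−1.59) × 669×10^-6 = 1.720×10^-5 mol/kg
α₀ = 1/(1 + K1/[H⁺] + K1K2/[H⁺]²) = 1/(1 + 10^+2.31 + 10^+1.58) = 0.004112
DIC = [CO2*]/α₀ = 1.720×10^-5 / 0.004112 = 4.182 mmol/kg
[CO3²⁻] = α₂·DIC; α₂ = 0.1563, so [CO3²⁻] = 0.1563 × 4.182 = 0.654 mmol/kg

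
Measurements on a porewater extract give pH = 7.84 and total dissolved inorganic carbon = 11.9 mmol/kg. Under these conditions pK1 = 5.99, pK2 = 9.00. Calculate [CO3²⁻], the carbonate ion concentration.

α₂ = 1 / (1 + [H⁺]/K2 + [H⁺]²/(K1K2)) = 1 / (1 + 10^+1.16 + 10^-0.69)
   = 1 / (1 + 14.454 + 0.20417) = 1/15.659 = 0.06386
[CO3²⁻] = α₂ × DIC = 0.06386 × 11.9 = 0.760 mmol/kg

[CO3²⁻] = 0.760 mmol/kg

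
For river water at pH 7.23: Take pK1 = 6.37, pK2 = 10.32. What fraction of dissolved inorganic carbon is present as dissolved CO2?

α₀ = 1 / (1 + K1/[H⁺] + K1K2/[H⁺]²) = 1 / (1 + 10^+0.86 + 10^-2.23)
   = 1 / (1 + 7.2444 + 0.0058884) = 1/8.2502 = 0.1212

α₀ = 0.121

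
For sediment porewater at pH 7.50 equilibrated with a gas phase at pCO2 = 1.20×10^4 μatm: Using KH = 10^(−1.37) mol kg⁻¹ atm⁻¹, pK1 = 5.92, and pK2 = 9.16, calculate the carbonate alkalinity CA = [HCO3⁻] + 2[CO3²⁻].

CA = 20.3 mmol/kg

[CO2*] = KH · pCO2 = 10^(−1.37) × 1.20×10^4×10^-6 = 5.119×10^-4 mol/kg
α₀ = 1/(1 + K1/[H⁺] + K1K2/[H⁺]²) = 1/(1 + 10^+1.58 + 10^-0.08) = 0.02509
DIC = [CO2*]/α₀ = 5.119×10^-4 / 0.02509 = 20.40 mmol/kg
CA = (α₁ + 2α₂)·DIC = (0.9540 + 2×0.02087) × 20.40 = 20.3 mmol/kg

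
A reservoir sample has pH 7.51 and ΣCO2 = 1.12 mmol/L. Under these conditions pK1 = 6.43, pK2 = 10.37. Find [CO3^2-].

α₂ = 1 / (1 + [H⁺]/K2 + [H⁺]²/(K1K2)) = 1 / (1 + 10^+2.86 + 10^+1.78)
   = 1 / (1 + 724.44 + 60.256) = 1/785.69 = 0.001273
[CO3²⁻] = α₂ × DIC = 0.001273 × 1.12 = 0.00143 mmol/L = 1.43 μmol/L

[CO3²⁻] = 1.43 μmol/L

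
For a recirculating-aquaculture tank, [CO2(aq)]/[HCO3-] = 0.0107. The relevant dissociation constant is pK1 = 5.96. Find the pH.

From K1 = [H⁺][HCO3-]/[CO2(aq)]:  pH = pK1 − log₁₀([CO2(aq)]/[HCO3-])
log₁₀(0.0107) = -1.971
pH = 5.96 − (-1.971) = 7.93

pH = 7.93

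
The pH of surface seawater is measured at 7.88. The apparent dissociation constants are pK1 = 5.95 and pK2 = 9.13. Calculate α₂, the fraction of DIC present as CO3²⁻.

α₂ = 1 / (1 + [H⁺]/K2 + [H⁺]²/(K1K2)) = 1 / (1 + 10^+1.25 + 10^-0.68)
   = 1 / (1 + 17.783 + 0.20893) = 1/18.992 = 0.05265

α₂ = 0.0527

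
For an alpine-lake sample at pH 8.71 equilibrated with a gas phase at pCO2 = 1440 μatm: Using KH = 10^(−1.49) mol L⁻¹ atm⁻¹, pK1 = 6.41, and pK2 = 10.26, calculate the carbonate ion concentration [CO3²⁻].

[CO2*] = KH · pCO2 = 10^(−1.49) × 1440×10^-6 = 4.660×10^-5 mol/L
α₀ = 1/(1 + K1/[H⁺] + K1K2/[H⁺]²) = 1/(1 + 10^+2.30 + 10^+0.75) = 0.004851
DIC = [CO2*]/α₀ = 4.660×10^-5 / 0.004851 = 9.606 mmol/L
[CO3²⁻] = α₂·DIC; α₂ = 0.02728, so [CO3²⁻] = 0.02728 × 9.606 = 0.262 mmol/L

[CO3²⁻] = 0.262 mmol/L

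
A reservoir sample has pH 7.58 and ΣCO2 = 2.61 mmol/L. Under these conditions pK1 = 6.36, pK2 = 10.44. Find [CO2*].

[CO2*] = 0.148 mmol/L

α₀ = 1 / (1 + K1/[H⁺] + K1K2/[H⁺]²) = 1 / (1 + 10^+1.22 + 10^-1.64)
   = 1 / (1 + 16.596 + 0.022909) = 1/17.619 = 0.05676
[CO2*] = α₀ × DIC = 0.05676 × 2.61 = 0.148 mmol/L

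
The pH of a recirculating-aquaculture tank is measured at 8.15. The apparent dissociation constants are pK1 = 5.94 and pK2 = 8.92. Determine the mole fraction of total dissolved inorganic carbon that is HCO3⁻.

α₁ = 0.850

α₁ = 1 / (1 + [H⁺]/K1 + K2/[H⁺]) = 1 / (1 + 10^-2.21 + 10^-0.77)
   = 1 / (1 + 0.0061660 + 0.16982) = 1/1.1760 = 0.8503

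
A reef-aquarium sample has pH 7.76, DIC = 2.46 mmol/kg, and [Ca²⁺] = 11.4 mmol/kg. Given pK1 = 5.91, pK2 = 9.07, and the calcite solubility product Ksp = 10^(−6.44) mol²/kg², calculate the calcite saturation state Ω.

Ω = 3.56

α₂ = 1 / (1 + [H⁺]/K2 + [H⁺]²/(K1K2)) = 1 / (1 + 10^+1.31 + 10^-0.54)
   = 1 / (1 + 20.417 + 0.28840) = 1/21.706 = 0.04607
[CO3²⁻] = α₂ × DIC = 0.04607 × 2.46 = 0.1133 mmol/kg
Ksp = 10^(−6.44) = 3.631×10^-7
Ω = [Ca²⁺][CO3²⁻]/Ksp = (11.4×10^-3)(1.133×10^-4) / 3.631×10^-7 = 3.56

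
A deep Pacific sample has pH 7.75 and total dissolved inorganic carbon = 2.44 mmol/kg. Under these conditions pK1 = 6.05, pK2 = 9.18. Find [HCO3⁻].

[HCO3⁻] = 2.31 mmol/kg

α₁ = 1 / (1 + [H⁺]/K1 + K2/[H⁺]) = 1 / (1 + 10^-1.70 + 10^-1.43)
   = 1 / (1 + 0.019953 + 0.037154) = 1/1.0571 = 0.9460
[HCO3⁻] = α₁ × DIC = 0.9460 × 2.44 = 2.31 mmol/kg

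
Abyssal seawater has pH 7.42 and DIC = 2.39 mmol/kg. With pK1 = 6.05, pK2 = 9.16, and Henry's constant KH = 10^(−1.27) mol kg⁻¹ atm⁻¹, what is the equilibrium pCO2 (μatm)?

α₀ = 1 / (1 + K1/[H⁺] + K1K2/[H⁺]²) = 1 / (1 + 10^+1.37 + 10^-0.37)
   = 1 / (1 + 23.442 + 0.42658) = 1/24.869 = 0.04021
[CO2*] = α₀ × DIC = 0.04021 × 2.39 = 0.09610 mmol/kg
pCO2 = [CO2*]/KH = 9.610×10^-5 / 5.370×10^-2 = 1790 μatm

pCO2 = 1790 μatm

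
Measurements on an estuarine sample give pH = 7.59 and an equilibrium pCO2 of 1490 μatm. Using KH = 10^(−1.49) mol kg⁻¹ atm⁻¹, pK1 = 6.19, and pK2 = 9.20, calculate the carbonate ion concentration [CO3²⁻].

[CO3²⁻] = 0.0297 mmol/kg

[CO2*] = KH · pCO2 = 10^(−1.49) × 1490×10^-6 = 4.822×10^-5 mol/kg
α₀ = 1/(1 + K1/[H⁺] + K1K2/[H⁺]²) = 1/(1 + 10^+1.40 + 10^-0.21) = 0.03740
DIC = [CO2*]/α₀ = 4.822×10^-5 / 0.03740 = 1.289 mmol/kg
[CO3²⁻] = α₂·DIC; α₂ = 0.02306, so [CO3²⁻] = 0.02306 × 1.289 = 0.0297 mmol/kg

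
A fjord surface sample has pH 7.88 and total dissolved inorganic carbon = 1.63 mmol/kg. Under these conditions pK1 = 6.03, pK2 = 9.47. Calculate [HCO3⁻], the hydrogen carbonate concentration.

[HCO3⁻] = 1.57 mmol/kg

α₁ = 1 / (1 + [H⁺]/K1 + K2/[H⁺]) = 1 / (1 + 10^-1.85 + 10^-1.59)
   = 1 / (1 + 0.014125 + 0.025704) = 1/1.0398 = 0.9617
[HCO3⁻] = α₁ × DIC = 0.9617 × 1.63 = 1.57 mmol/kg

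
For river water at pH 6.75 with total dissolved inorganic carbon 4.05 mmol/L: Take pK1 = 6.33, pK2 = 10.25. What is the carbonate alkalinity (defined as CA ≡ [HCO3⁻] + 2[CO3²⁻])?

CA = 2.94 mmol/L

CA = [HCO3⁻] + 2[CO3²⁻] = (α₁ + 2α₂)·DIC
At pH 6.75: [H⁺]/K1 = 10^-0.42 = 0.38019, K2/[H⁺] = 10^-3.50 = 0.00031623
α₁ = 1/(1 + 0.38019 + 0.00031623) = 1/1.3805 = 0.7244; α₂ = α₁·K2/[H⁺] = 0.0002291
α₁ + 2α₂ = 0.7248
CA = 0.7248 × 4.05 = 2.94 mmol/L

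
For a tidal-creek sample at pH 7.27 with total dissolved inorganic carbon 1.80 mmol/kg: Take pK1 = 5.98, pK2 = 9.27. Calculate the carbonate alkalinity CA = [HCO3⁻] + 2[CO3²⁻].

CA = 1.73 mmol/kg

CA = [HCO3⁻] + 2[CO3²⁻] = (α₁ + 2α₂)·DIC
At pH 7.27: [H⁺]/K1 = 10^-1.29 = 0.051286, K2/[H⁺] = 10^-2.00 = 0.010000
α₁ = 1/(1 + 0.051286 + 0.010000) = 1/1.0613 = 0.9423; α₂ = α₁·K2/[H⁺] = 0.009423
α₁ + 2α₂ = 0.9611
CA = 0.9611 × 1.80 = 1.73 mmol/kg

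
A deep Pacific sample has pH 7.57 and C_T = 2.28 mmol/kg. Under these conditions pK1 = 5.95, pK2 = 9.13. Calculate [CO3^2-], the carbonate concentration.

α₂ = 1 / (1 + [H⁺]/K2 + [H⁺]²/(K1K2)) = 1 / (1 + 10^+1.56 + 10^-0.06)
   = 1 / (1 + 36.308 + 0.87096) = 1/38.179 = 0.02619
[CO3²⁻] = α₂ × DIC = 0.02619 × 2.28 = 0.0597 mmol/kg

[CO3²⁻] = 0.0597 mmol/kg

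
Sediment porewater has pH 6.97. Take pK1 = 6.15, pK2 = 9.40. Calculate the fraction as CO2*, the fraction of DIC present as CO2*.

α₀ = 0.131

α₀ = 1 / (1 + K1/[H⁺] + K1K2/[H⁺]²) = 1 / (1 + 10^+0.82 + 10^-1.61)
   = 1 / (1 + 6.6069 + 0.024547) = 1/7.6315 = 0.1310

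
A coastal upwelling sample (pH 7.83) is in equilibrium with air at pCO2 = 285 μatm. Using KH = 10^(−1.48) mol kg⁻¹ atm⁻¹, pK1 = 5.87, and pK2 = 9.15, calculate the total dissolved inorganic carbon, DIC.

DIC = 0.911 mmol/kg

[CO2*] = KH · pCO2 = 10^(−1.48) × 285×10^-6 = 9.437×10^-6 mol/kg
α₀ = 1/(1 + K1/[H⁺] + K1K2/[H⁺]²) = 1/(1 + 10^+1.96 + 10^+0.64) = 0.01036
DIC = [CO2*]/α₀ = 9.437×10^-6 / 0.01036 = 0.911 mmol/kg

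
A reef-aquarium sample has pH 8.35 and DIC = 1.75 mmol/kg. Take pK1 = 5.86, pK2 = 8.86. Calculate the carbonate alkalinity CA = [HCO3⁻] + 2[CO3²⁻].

CA = 2.16 mmol/kg

CA = [HCO3⁻] + 2[CO3²⁻] = (α₁ + 2α₂)·DIC
At pH 8.35: [H⁺]/K1 = 10^-2.49 = 0.0032359, K2/[H⁺] = 10^-0.51 = 0.30903
α₁ = 1/(1 + 0.0032359 + 0.30903) = 1/1.3123 = 0.7620; α₂ = α₁·K2/[H⁺] = 0.2355
α₁ + 2α₂ = 1.2330
CA = 1.2330 × 1.75 = 2.16 mmol/kg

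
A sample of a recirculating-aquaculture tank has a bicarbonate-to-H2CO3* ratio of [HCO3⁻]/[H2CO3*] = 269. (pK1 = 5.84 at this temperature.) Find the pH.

From K1 = [H⁺][HCO3⁻]/[H2CO3*]:  pH = pK1 + log₁₀([HCO3⁻]/[H2CO3*])
log₁₀(269) = +2.430
pH = 5.84 + (+2.430) = 8.27

pH = 8.27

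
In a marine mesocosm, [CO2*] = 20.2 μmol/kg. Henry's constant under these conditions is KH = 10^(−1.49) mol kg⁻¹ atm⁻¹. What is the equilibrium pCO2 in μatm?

pCO2 = 624 μatm

KH = 10^(−1.49) = 3.236×10^-2 mol kg⁻¹ atm⁻¹
pCO2 = [CO2*]/KH = 20.2×10^-6 / 3.236×10^-2 = 6.24×10^-4 atm = 624 μatm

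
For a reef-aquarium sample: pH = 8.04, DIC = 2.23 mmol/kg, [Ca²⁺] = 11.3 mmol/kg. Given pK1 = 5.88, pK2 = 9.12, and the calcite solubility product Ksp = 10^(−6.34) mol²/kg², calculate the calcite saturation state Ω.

α₂ = 1 / (1 + [H⁺]/K2 + [H⁺]²/(K1K2)) = 1 / (1 + 10^+1.08 + 10^-1.08)
   = 1 / (1 + 12.023 + 0.083176) = 1/13.106 = 0.07630
[CO3²⁻] = α₂ × DIC = 0.07630 × 2.23 = 0.1702 mmol/kg
Ksp = 10^(−6.34) = 4.571×10^-7
Ω = [Ca²⁺][CO3²⁻]/Ksp = (11.3×10^-3)(1.702×10^-4) / 4.571×10^-7 = 4.21

Ω = 4.21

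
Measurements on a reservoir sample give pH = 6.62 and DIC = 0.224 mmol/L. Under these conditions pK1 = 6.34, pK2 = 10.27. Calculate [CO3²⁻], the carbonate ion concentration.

[CO3²⁻] = 0.0329 μmol/L

α₂ = 1 / (1 + [H⁺]/K2 + [H⁺]²/(K1K2)) = 1 / (1 + 10^+3.65 + 10^+3.37)
   = 1 / (1 + 4466.8 + 2344.2) = 1/6812.1 = 0.0001468
[CO3²⁻] = α₂ × DIC = 0.0001468 × 0.224 = 3.29×10^-5 mmol/L = 0.0329 μmol/L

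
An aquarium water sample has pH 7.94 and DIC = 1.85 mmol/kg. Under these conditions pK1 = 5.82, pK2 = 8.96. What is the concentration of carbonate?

α₂ = 1 / (1 + [H⁺]/K2 + [H⁺]²/(K1K2)) = 1 / (1 + 10^+1.02 + 10^-1.10)
   = 1 / (1 + 10.471 + 0.079433) = 1/11.551 = 0.08657
[CO3²⁻] = α₂ × DIC = 0.08657 × 1.85 = 0.160 mmol/kg

[CO3²⁻] = 0.160 mmol/kg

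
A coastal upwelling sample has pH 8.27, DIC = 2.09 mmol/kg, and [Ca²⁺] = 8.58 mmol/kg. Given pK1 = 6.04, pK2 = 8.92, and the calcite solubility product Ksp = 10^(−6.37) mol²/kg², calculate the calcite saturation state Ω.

Ω = 7.65

α₂ = 1 / (1 + [H⁺]/K2 + [H⁺]²/(K1K2)) = 1 / (1 + 10^+0.65 + 10^-1.58)
   = 1 / (1 + 4.4668 + 0.026303) = 1/5.4931 = 0.1820
[CO3²⁻] = α₂ × DIC = 0.1820 × 2.09 = 0.3805 mmol/kg
Ksp = 10^(−6.37) = 4.266×10^-7
Ω = [Ca²⁺][CO3²⁻]/Ksp = (8.58×10^-3)(3.805×10^-4) / 4.266×10^-7 = 7.65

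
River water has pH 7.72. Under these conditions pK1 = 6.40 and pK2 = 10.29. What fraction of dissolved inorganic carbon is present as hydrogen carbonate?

α₁ = 0.952

α₁ = 1 / (1 + [H⁺]/K1 + K2/[H⁺]) = 1 / (1 + 10^-1.32 + 10^-2.57)
   = 1 / (1 + 0.047863 + 0.0026915) = 1/1.0506 = 0.9519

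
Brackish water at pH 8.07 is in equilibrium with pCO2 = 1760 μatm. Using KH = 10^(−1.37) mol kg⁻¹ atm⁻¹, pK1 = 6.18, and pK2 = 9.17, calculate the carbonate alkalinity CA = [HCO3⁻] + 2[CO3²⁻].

[CO2*] = KH · pCO2 = 10^(−1.37) × 1760×10^-6 = 7.508×10^-5 mol/kg
α₀ = 1/(1 + K1/[H⁺] + K1K2/[H⁺]²) = 1/(1 + 10^+1.89 + 10^+0.79) = 0.01179
DIC = [CO2*]/α₀ = 7.508×10^-5 / 0.01179 = 6.366 mmol/kg
CA = (α₁ + 2α₂)·DIC = (0.9155 + 2×0.07272) × 6.366 = 6.75 mmol/kg

CA = 6.75 mmol/kg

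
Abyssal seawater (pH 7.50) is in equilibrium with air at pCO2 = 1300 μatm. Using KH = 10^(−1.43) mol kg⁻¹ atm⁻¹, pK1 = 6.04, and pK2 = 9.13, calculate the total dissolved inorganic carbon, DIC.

DIC = 1.47 mmol/kg

[CO2*] = KH · pCO2 = 10^(−1.43) × 1300×10^-6 = 4.830×10^-5 mol/kg
α₀ = 1/(1 + K1/[H⁺] + K1K2/[H⁺]²) = 1/(1 + 10^+1.46 + 10^-0.17) = 0.03277
DIC = [CO2*]/α₀ = 4.830×10^-5 / 0.03277 = 1.47 mmol/kg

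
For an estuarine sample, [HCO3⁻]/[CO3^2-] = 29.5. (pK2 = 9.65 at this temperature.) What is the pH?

From K2 = [H⁺][CO3^2-]/[HCO3⁻]:  pH = pK2 − log₁₀([HCO3⁻]/[CO3^2-])
log₁₀(29.5) = +1.470
pH = 9.65 − (+1.470) = 8.18

pH = 8.18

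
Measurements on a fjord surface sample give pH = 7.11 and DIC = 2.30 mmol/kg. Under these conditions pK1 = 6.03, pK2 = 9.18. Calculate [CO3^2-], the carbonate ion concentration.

[CO3²⁻] = 17.9 μmol/kg

α₂ = 1 / (1 + [H⁺]/K2 + [H⁺]²/(K1K2)) = 1 / (1 + 10^+2.07 + 10^+0.99)
   = 1 / (1 + 117.49 + 9.7724) = 1/128.26 = 0.007797
[CO3²⁻] = α₂ × DIC = 0.007797 × 2.30 = 0.0179 mmol/kg = 17.9 μmol/kg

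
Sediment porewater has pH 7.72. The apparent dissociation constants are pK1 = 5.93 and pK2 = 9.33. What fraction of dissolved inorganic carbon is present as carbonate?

α₂ = 0.0236

α₂ = 1 / (1 + [H⁺]/K2 + [H⁺]²/(K1K2)) = 1 / (1 + 10^+1.61 + 10^-0.18)
   = 1 / (1 + 40.738 + 0.66069) = 1/42.399 = 0.02359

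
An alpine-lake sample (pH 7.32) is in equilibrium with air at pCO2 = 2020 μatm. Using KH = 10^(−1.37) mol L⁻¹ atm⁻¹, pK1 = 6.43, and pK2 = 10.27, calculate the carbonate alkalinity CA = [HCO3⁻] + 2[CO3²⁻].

CA = 0.670 mmol/L

[CO2*] = KH · pCO2 = 10^(−1.37) × 2020×10^-6 = 8.617×10^-5 mol/L
α₀ = 1/(1 + K1/[H⁺] + K1K2/[H⁺]²) = 1/(1 + 10^+0.89 + 10^-2.06) = 0.1140
DIC = [CO2*]/α₀ = 8.617×10^-5 / 0.1140 = 0.7558 mmol/L
CA = (α₁ + 2α₂)·DIC = (0.8850 + 2×0.0009930) × 0.7558 = 0.670 mmol/L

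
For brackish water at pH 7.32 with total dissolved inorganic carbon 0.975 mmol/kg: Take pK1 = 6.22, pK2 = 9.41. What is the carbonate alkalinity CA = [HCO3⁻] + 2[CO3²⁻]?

CA = 0.911 mmol/kg

CA = [HCO3⁻] + 2[CO3²⁻] = (α₁ + 2α₂)·DIC
At pH 7.32: [H⁺]/K1 = 10^-1.10 = 0.079433, K2/[H⁺] = 10^-2.09 = 0.0081283
α₁ = 1/(1 + 0.079433 + 0.0081283) = 1/1.0876 = 0.9195; α₂ = α₁·K2/[H⁺] = 0.007474
α₁ + 2α₂ = 0.9344
CA = 0.9344 × 0.975 = 0.911 mmol/kg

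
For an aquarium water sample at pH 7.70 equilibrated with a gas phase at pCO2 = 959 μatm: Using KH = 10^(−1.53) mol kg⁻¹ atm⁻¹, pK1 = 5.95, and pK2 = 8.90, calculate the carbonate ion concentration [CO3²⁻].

[CO2*] = KH · pCO2 = 10^(−1.53) × 959×10^-6 = 2.830×10^-5 mol/kg
α₀ = 1/(1 + K1/[H⁺] + K1K2/[H⁺]²) = 1/(1 + 10^+1.75 + 10^+0.55) = 0.01645
DIC = [CO2*]/α₀ = 2.830×10^-5 / 0.01645 = 1.720 mmol/kg
[CO3²⁻] = α₂·DIC; α₂ = 0.05837, so [CO3²⁻] = 0.05837 × 1.720 = 0.100 mmol/kg

[CO3²⁻] = 0.100 mmol/kg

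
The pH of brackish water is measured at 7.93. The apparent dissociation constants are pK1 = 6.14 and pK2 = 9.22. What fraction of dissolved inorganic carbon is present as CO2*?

α₀ = 0.0152

α₀ = 1 / (1 + K1/[H⁺] + K1K2/[H⁺]²) = 1 / (1 + 10^+1.79 + 10^+0.50)
   = 1 / (1 + 61.660 + 3.1623) = 1/65.822 = 0.01519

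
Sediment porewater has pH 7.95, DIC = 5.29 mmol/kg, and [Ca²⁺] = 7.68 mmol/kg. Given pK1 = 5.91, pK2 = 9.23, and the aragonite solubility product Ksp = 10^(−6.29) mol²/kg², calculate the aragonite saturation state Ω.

Ω = 3.92

α₂ = 1 / (1 + [H⁺]/K2 + [H⁺]²/(K1K2)) = 1 / (1 + 10^+1.28 + 10^-0.76)
   = 1 / (1 + 19.055 + 0.17378) = 1/20.228 = 0.04944
[CO3²⁻] = α₂ × DIC = 0.04944 × 5.29 = 0.2615 mmol/kg
Ksp = 10^(−6.29) = 5.129×10^-7
Ω = [Ca²⁺][CO3²⁻]/Ksp = (7.68×10^-3)(2.615×10^-4) / 5.129×10^-7 = 3.92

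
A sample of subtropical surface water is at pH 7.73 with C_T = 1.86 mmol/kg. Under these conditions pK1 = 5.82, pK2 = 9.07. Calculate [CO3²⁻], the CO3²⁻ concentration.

[CO3²⁻] = 0.0804 mmol/kg

α₂ = 1 / (1 + [H⁺]/K2 + [H⁺]²/(K1K2)) = 1 / (1 + 10^+1.34 + 10^-0.57)
   = 1 / (1 + 21.878 + 0.26915) = 1/23.147 = 0.04320
[CO3²⁻] = α₂ × DIC = 0.04320 × 1.86 = 0.0804 mmol/kg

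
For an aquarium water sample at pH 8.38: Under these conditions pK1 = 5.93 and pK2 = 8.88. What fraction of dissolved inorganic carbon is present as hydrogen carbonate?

α₁ = 1 / (1 + [H⁺]/K1 + K2/[H⁺]) = 1 / (1 + 10^-2.45 + 10^-0.50)
   = 1 / (1 + 0.0035481 + 0.31623) = 1/1.3198 = 0.7577

α₁ = 0.758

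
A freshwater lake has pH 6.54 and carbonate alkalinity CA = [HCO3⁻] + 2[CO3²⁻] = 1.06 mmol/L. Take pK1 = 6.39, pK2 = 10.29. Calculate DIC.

DIC = 1.81 mmol/L

CA = [HCO3⁻] + 2[CO3²⁻] = (α₁ + 2α₂)·DIC
At pH 6.54: [H⁺]/K1 = 10^-0.15 = 0.70795, K2/[H⁺] = 10^-3.75 = 0.00017783
α₁ = 1/(1 + 0.70795 + 0.00017783) = 1/1.7081 = 0.5854; α₂ = α₁·K2/[H⁺] = 0.0001041
α₁ + 2α₂ = 0.5856
DIC = CA / (α₁ + 2α₂) = 1.06 / 0.5856 = 1.81 mmol/L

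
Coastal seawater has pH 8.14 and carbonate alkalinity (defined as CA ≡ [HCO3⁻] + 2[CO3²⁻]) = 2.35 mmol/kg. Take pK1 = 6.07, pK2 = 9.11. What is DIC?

DIC = 2.16 mmol/kg

CA = [HCO3⁻] + 2[CO3²⁻] = (α₁ + 2α₂)·DIC
At pH 8.14: [H⁺]/K1 = 10^-2.07 = 0.0085114, K2/[H⁺] = 10^-0.97 = 0.10715
α₁ = 1/(1 + 0.0085114 + 0.10715) = 1/1.1157 = 0.8963; α₂ = α₁·K2/[H⁺] = 0.09604
α₁ + 2α₂ = 1.0884
DIC = CA / (α₁ + 2α₂) = 2.35 / 1.0884 = 2.16 mmol/kg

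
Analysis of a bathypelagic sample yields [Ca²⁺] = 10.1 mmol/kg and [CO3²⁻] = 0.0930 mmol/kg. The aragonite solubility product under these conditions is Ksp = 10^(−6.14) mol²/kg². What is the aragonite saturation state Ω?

Ksp = 10^(−6.14) = 7.244×10^-7
Ω = [Ca²⁺][CO3²⁻]/Ksp = (10.1×10^-3)(0.0930×10^-3) / 7.244×10^-7 = 1.30

Ω = 1.30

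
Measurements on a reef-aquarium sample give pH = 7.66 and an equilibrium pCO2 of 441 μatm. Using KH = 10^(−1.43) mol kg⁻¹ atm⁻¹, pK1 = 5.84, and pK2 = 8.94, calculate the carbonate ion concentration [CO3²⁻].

[CO2*] = KH · pCO2 = 10^(−1.43) × 441×10^-6 = 1.638×10^-5 mol/kg
α₀ = 1/(1 + K1/[H⁺] + K1K2/[H⁺]²) = 1/(1 + 10^+1.82 + 10^+0.54) = 0.01418
DIC = [CO2*]/α₀ = 1.638×10^-5 / 0.01418 = 1.156 mmol/kg
[CO3²⁻] = α₂·DIC; α₂ = 0.04916, so [CO3²⁻] = 0.04916 × 1.156 = 0.0568 mmol/kg

[CO3²⁻] = 0.0568 mmol/kg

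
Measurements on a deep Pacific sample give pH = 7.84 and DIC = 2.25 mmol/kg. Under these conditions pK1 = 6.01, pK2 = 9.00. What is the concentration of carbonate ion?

[CO3²⁻] = 0.144 mmol/kg

α₂ = 1 / (1 + [H⁺]/K2 + [H⁺]²/(K1K2)) = 1 / (1 + 10^+1.16 + 10^-0.67)
   = 1 / (1 + 14.454 + 0.21380) = 1/15.668 = 0.06382
[CO3²⁻] = α₂ × DIC = 0.06382 × 2.25 = 0.144 mmol/kg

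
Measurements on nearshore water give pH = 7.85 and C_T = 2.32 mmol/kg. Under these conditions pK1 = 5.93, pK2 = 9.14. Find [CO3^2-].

α₂ = 1 / (1 + [H⁺]/K2 + [H⁺]²/(K1K2)) = 1 / (1 + 10^+1.29 + 10^-0.63)
   = 1 / (1 + 19.498 + 0.23442) = 1/20.733 = 0.04823
[CO3²⁻] = α₂ × DIC = 0.04823 × 2.32 = 0.112 mmol/kg

[CO3²⁻] = 0.112 mmol/kg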